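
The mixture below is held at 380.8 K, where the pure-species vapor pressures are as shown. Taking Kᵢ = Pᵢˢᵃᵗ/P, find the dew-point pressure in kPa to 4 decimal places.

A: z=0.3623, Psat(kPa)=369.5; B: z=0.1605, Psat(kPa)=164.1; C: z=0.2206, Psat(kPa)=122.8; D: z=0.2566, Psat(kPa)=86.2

At the dew point ψ → 1, so Σzᵢ/Kᵢ = 1 with Kᵢ = Pᵢˢᵃᵗ/P ⇒ 1/P = Σzᵢ/Pᵢˢᵃᵗ.
1/P = 0.3623/369.5 + 0.1605/164.1 + 0.2206/122.8 + 0.2566/86.2 = 0.0067318 ⇒ P = 148.5489 kPa

Pdew = 148.5489 kPa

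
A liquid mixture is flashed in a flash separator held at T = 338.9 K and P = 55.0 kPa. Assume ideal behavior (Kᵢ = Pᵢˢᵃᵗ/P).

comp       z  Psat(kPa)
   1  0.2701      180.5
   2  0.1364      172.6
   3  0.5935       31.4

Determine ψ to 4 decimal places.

Raoult's law: Kᵢ = Pᵢˢᵃᵗ/P = Pᵢˢᵃᵗ/55.0.
  K_1 = 180.5/55.0 = 3.281818, K_2 = 172.6/55.0 = 3.138182, K_3 = 31.4/55.0 = 0.570909
Newton–Raphson from ψ = 0.5:
  ψ = 0.5000: g = 0.10461, g' = -0.6296 → ψ = 0.6661
  ψ = 0.6661: g = 0.00828, g' = -0.5418 → ψ = 0.6814
  ψ = 0.6814: g = 0.00004, g' = -0.5370 → ψ = 0.6815
Converged at ψ = 0.6815.

ψ = 0.6815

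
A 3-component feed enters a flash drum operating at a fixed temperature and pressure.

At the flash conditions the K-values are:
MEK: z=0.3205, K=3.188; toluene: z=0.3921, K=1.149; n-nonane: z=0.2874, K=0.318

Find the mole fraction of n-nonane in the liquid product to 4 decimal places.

Rachford–Rice: g(V/F) = Σ zᵢ(Kᵢ−1)/(1+V/F(Kᵢ−1)) = 0.
g(0) = ΣzᵢKᵢ − 1 = 0.5637 and g(1) = 1 − Σzᵢ/Kᵢ = -0.3456, so a root lies in (0, 1).
Newton–Raphson from V/F = 0.5:
  V/F = 0.5000: g = 0.09183, g' = -0.6653 → V/F = 0.6380
  V/F = 0.6380: g = -0.00097, g' = -0.6935 → V/F = 0.6366
Converged at V/F = 0.6366.
Compositions from xᵢ = zᵢ/(1+V/F(Kᵢ−1)), yᵢ = Kᵢxᵢ:
  MEK: x = 0.1339, y = 0.4270
  toluene: x = 0.3581, y = 0.4115
  n-nonane: x = 0.5079, y = 0.1615

x_n-nonane = 0.5079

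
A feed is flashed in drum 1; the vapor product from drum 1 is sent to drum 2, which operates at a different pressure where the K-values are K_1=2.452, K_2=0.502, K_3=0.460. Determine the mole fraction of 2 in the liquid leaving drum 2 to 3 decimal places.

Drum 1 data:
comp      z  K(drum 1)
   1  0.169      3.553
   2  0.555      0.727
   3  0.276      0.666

Drum 1:
Material balance + equilibrium reduce to Σ zᵢ(Kᵢ−1)/(1+ψ₁(Kᵢ−1)) = 0.
Feasibility: ΣzᵢKᵢ = 1.188, Σzᵢ/Kᵢ = 1.225 — both > 1, two phases present.
Newton–Raphson from ψ₁ = 0.5:
  ψ₁ = 0.500: g = -0.0966, g' = -0.312 → ψ₁ = 0.191
  ψ₁ = 0.191: g = 0.0319, g' = -0.579 → ψ₁ = 0.246
  ψ₁ = 0.246: g = 0.0023, g' = -0.500 → ψ₁ = 0.250
Converged at ψ₁ = 0.250.
Drum-1 compositions:
  1: x = 0.103, y = 0.366
  2: x = 0.596, y = 0.433
  3: x = 0.301, y = 0.201
Drum-2 feed = drum-1 vapor: z₂ = (0.3663, 0.4331, 0.2006).
Drum 2:
Material balance + equilibrium reduce to Σ zᵢ(Kᵢ−1)/(1+ψ₂(Kᵢ−1)) = 0.
Check two-phase: ΣzᵢKᵢ = 1.208 > 1 and Σzᵢ/Kᵢ = 1.448 > 1, so g(0) = 0.208 > 0 and g(1) = -0.448 < 0.
Iterate (Newton) starting at ψ₂ = 0.5:
  ψ₂ = 0.500: g = -0.1274, g' = -0.559 → ψ₂ = 0.272
  ψ₂ = 0.272: g = 0.0047, g' = -0.621 → ψ₂ = 0.280
Converged at ψ₂ = 0.280.
  1: x = 0.260, y = 0.639
  2: x = 0.503, y = 0.253
  3: x = 0.236, y = 0.109

x_2 (drum 2) = 0.503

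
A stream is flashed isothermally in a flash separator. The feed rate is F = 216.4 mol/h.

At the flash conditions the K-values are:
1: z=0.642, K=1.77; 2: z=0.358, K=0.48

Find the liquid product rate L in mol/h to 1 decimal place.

Rachford–Rice: g(V/F) = Σ zᵢ(Kᵢ−1)/(1+V/F(Kᵢ−1)) = 0.
Check two-phase: ΣzᵢKᵢ = 1.308 > 1 and Σzᵢ/Kᵢ = 1.109 > 1, so g(0) = 0.308 > 0 and g(1) = -0.109 < 0.
Iterate (Newton) starting at V/F = 0.5:
  V/F = 0.500: g = 0.1054, g' = -0.375 → V/F = 0.781
  V/F = 0.781: g = -0.0047, g' = -0.423 → V/F = 0.770
Converged at V/F = 0.770.
Then V = V/F·F = 0.7697·216.4 = 166.6 mol/h and L = F − V = 49.8 mol/h.

L = 49.8 mol/h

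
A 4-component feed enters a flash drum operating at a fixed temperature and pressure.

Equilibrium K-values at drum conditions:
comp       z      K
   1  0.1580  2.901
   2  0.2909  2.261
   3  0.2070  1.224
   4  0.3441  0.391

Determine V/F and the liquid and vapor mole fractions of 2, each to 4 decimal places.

Material balance + equilibrium reduce to Σ zᵢ(Kᵢ−1)/(1+V/F(Kᵢ−1)) = 0.
Feasibility: ΣzᵢKᵢ = 1.5040, Σzᵢ/Kᵢ = 1.2323 — both > 1, two phases present.
Newton–Raphson from V/F = 0.37:
  V/F = 0.3700: g = 0.19876, g' = -0.6334 → V/F = 0.6838
  V/F = 0.6838: g = 0.00867, g' = -0.6239 → V/F = 0.6977
Converged at V/F = 0.6977.
Compositions from xᵢ = zᵢ/(1+V/F(Kᵢ−1)), yᵢ = Kᵢxᵢ:
  1: x = 0.0679, y = 0.1970
  2: x = 0.1548, y = 0.3499
  3: x = 0.1790, y = 0.2191
  4: x = 0.5983, y = 0.2339

V/F = 0.6977, x_2 = 0.1548, y_2 = 0.3499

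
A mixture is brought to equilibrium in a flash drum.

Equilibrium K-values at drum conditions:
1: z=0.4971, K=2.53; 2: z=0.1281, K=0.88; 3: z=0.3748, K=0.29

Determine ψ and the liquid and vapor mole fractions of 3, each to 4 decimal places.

Let ψ = V/F and solve Σ zᵢ(Kᵢ−1)/(1+ψ(Kᵢ−1)) = 0.
Check two-phase: ΣzᵢKᵢ = 1.4791 > 1 and Σzᵢ/Kᵢ = 1.6345 > 1, so g(0) = 0.4791 > 0 and g(1) = -0.6345 < 0.
Iterate (Newton) starting at ψ = 0.49:
  ψ = 0.4900: g = 0.01027, g' = -0.8265 → ψ = 0.5024
Converged at ψ = 0.5024.
Compositions from xᵢ = zᵢ/(1+ψ(Kᵢ−1)), yᵢ = Kᵢxᵢ:
  1: x = 0.2811, y = 0.7111
  2: x = 0.1363, y = 0.1200
  3: x = 0.5826, y = 0.1690

ψ = 0.5024, x_3 = 0.5826, y_3 = 0.1690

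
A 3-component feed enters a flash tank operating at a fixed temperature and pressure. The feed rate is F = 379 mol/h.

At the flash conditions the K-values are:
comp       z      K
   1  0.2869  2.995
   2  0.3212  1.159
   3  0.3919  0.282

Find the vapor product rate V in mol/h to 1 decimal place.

Newton iteration, ψ⁰ = 0.67:
  ψ = 0.6700: g = -0.25112, g' = -0.9660 → ψ = 0.4100
  ψ = 0.4100: g = -0.03602, g' = -0.7584 → ψ = 0.3625
  ψ = 0.3625: g = 0.00002, g' = -0.7610 → ψ = 0.3626
Converged at ψ = 0.3626.
Then V = ψ·F = 0.3626·379 = 137.4 mol/h and L = F − V = 241.6 mol/h.

V = 137.4 mol/h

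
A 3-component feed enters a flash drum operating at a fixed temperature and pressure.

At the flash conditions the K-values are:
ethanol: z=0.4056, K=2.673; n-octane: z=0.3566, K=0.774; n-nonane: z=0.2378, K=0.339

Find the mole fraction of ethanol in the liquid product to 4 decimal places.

x_ethanol = 0.2068

Rachford–Rice: g(V/F) = Σ zᵢ(Kᵢ−1)/(1+V/F(Kᵢ−1)) = 0.
g(0) = ΣzᵢKᵢ − 1 = 0.4408 and g(1) = 1 − Σzᵢ/Kᵢ = -0.3139, so a root lies in (0, 1).
Newton iteration, V/F⁰ = 0.62:
  V/F = 0.6200: g = -0.02698, g' = -0.5965 → V/F = 0.5748
  V/F = 0.5748: g = -0.00019, g' = -0.5893 → V/F = 0.5744
Converged at V/F = 0.5744.
Compositions from xᵢ = zᵢ/(1+V/F(Kᵢ−1)), yᵢ = Kᵢxᵢ:
  ethanol: x = 0.2068, y = 0.5529
  n-octane: x = 0.4098, y = 0.3172
  n-nonane: x = 0.3834, y = 0.1300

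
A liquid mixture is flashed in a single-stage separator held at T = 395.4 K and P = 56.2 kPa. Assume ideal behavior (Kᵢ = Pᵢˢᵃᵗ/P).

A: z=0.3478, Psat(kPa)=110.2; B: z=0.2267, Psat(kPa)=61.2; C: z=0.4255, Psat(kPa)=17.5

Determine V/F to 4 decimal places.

V/F = 0.1204

Raoult's law: Kᵢ = Pᵢˢᵃᵗ/P = Pᵢˢᵃᵗ/56.2.
  K_A = 110.2/56.2 = 1.960854, K_B = 61.2/56.2 = 1.088968, K_C = 17.5/56.2 = 0.311388
Material balance + equilibrium reduce to Σ zᵢ(Kᵢ−1)/(1+V/F(Kᵢ−1)) = 0.
g(0) = ΣzᵢKᵢ − 1 = 0.0613 and g(1) = 1 − Σzᵢ/Kᵢ = -0.7520, so a root lies in (0, 1).
Newton–Raphson from V/F = 0.5:
  V/F = 0.5000: g = -0.20182, g' = -0.6175 → V/F = 0.1731
  V/F = 0.1731: g = -0.02629, g' = -0.4979 → V/F = 0.1203
  V/F = 0.1203: g = 0.00002, g' = -0.4996 → V/F = 0.1204
Converged at V/F = 0.1204.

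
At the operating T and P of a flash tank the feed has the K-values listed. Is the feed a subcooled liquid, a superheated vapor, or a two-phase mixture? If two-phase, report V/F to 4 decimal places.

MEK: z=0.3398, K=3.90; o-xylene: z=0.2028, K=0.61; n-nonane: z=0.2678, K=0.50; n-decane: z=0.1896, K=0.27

two-phase, V/F = 0.3996

ΣzᵢKᵢ = 1.6340; Σzᵢ/Kᵢ = 1.6574.
Both exceed 1, so a two-phase solution exists.
Newton iteration, ψ⁰ = 0.47:
  ψ = 0.4700: g = -0.06555, g' = -0.9066 → ψ = 0.3977
  ψ = 0.3977: g = 0.00186, g' = -0.9645 → ψ = 0.3996
Converged at ψ = 0.3996.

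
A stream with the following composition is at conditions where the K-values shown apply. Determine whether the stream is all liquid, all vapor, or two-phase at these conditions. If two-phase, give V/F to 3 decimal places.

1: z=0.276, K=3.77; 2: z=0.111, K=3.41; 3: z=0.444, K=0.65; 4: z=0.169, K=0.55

ΣzᵢKᵢ = 1.801; Σzᵢ/Kᵢ = 1.096.
Both exceed 1, so a two-phase solution exists.
Newton–Raphson from ψ = 0.62:
  ψ = 0.620: g = 0.0846, g' = -0.545 → ψ = 0.775
  ψ = 0.775: g = 0.0061, g' = -0.475 → ψ = 0.788
Converged at ψ = 0.788.

two-phase, V/F = 0.788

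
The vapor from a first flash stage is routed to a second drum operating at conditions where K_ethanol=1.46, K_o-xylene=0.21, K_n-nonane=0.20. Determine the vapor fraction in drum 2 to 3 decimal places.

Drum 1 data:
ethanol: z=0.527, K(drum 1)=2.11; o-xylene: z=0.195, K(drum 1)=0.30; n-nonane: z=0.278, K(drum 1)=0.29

V/F (drum 2) = 0.640

Drum 1:
Newton iteration, ψ₁⁰ = 0.5:
  ψ₁ = 0.500: g = -0.1398, g' = -0.832 → ψ₁ = 0.332
  ψ₁ = 0.332: g = -0.0085, g' = -0.749 → ψ₁ = 0.320
Converged at ψ₁ = 0.320.
Drum-1 compositions:
  ethanol: x = 0.389, y = 0.820
  o-xylene: x = 0.251, y = 0.075
  n-nonane: x = 0.360, y = 0.104
Drum-2 feed = drum-1 vapor: z₂ = (0.8202, 0.0754, 0.1044).
Drum 2:
Material balance + equilibrium reduce to Σ zᵢ(Kᵢ−1)/(1+ψ₂(Kᵢ−1)) = 0.
Check two-phase: ΣzᵢKᵢ = 1.234 > 1 and Σzᵢ/Kᵢ = 1.443 > 1, so g(0) = 0.234 > 0 and g(1) = -0.443 < 0.
Newton iteration, ψ₂⁰ = 0.52:
  ψ₂ = 0.520: g = 0.0604, g' = -0.444 → ψ₂ = 0.656
  ψ₂ = 0.656: g = -0.0095, g' = -0.601 → ψ₂ = 0.640
Converged at ψ₂ = 0.640.
  ethanol: x = 0.634, y = 0.925
  o-xylene: x = 0.152, y = 0.032
  n-nonane: x = 0.214, y = 0.043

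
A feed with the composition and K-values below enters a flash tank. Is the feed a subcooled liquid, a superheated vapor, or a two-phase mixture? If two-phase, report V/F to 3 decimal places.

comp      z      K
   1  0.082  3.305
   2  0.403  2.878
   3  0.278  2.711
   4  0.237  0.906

ΣzᵢKᵢ = 2.399; Σzᵢ/Kᵢ = 0.529.
Since Σzᵢ/Kᵢ < 1 the mixture is above its dew point — single vapor phase.

superheated vapor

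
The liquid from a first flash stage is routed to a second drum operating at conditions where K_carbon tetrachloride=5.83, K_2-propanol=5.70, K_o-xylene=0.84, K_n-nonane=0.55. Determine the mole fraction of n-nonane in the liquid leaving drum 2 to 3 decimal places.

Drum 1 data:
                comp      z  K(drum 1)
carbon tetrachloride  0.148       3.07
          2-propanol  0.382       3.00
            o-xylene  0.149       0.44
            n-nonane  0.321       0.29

x_n-nonane (drum 2) = 0.690

Drum 1:
Newton iteration, ψ₁⁰ = 0.5:
  ψ₁ = 0.500: g = 0.0633, g' = -1.014 → ψ₁ = 0.562
Converged at ψ₁ = 0.562.
Drum-1 compositions:
  carbon tetrachloride: x = 0.068, y = 0.210
  2-propanol: x = 0.180, y = 0.539
  o-xylene: x = 0.217, y = 0.096
  n-nonane: x = 0.534, y = 0.155
Drum-2 feed = drum-1 liquid: z₂ = (0.0684, 0.1798, 0.2175, 0.5343).
Drum 2:
Iterate (Newton) starting at ψ₂ = 0.5:
  ψ₂ = 0.500: g = 0.0009, g' = -0.677 → ψ₂ = 0.501
Converged at ψ₂ = 0.501.
  carbon tetrachloride: x = 0.020, y = 0.117
  2-propanol: x = 0.054, y = 0.305
  o-xylene: x = 0.236, y = 0.199
  n-nonane: x = 0.690, y = 0.379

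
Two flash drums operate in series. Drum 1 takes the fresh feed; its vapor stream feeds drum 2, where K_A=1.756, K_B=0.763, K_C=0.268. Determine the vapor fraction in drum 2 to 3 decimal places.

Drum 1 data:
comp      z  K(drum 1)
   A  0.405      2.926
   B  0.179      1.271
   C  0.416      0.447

V/F (drum 2) = 0.256

Drum 1:
Iterate (Newton) starting at ψ₁ = 0.5:
  ψ₁ = 0.500: g = 0.1221, g' = -0.643 → ψ₁ = 0.690
  ψ₁ = 0.690: g = 0.0039, g' = -0.619 → ψ₁ = 0.696
Converged at ψ₁ = 0.696.
Drum-1 compositions:
  A: x = 0.173, y = 0.506
  B: x = 0.151, y = 0.191
  C: x = 0.676, y = 0.302
Drum-2 feed = drum-1 vapor: z₂ = (0.5063, 0.1914, 0.3023).
Drum 2:
Rachford–Rice: g(ψ₂) = Σ zᵢ(Kᵢ−1)/(1+ψ₂(Kᵢ−1)) = 0.
Feasibility: ΣzᵢKᵢ = 1.116, Σzᵢ/Kᵢ = 1.667 — both > 1, two phases present.
Iterate (Newton) starting at ψ₂ = 0.5:
  ψ₂ = 0.500: g = -0.1228, g' = -0.569 → ψ₂ = 0.284
  ψ₂ = 0.284: g = -0.0131, g' = -0.467 → ψ₂ = 0.256
Converged at ψ₂ = 0.256.
  A: x = 0.424, y = 0.745
  B: x = 0.204, y = 0.155
  C: x = 0.372, y = 0.100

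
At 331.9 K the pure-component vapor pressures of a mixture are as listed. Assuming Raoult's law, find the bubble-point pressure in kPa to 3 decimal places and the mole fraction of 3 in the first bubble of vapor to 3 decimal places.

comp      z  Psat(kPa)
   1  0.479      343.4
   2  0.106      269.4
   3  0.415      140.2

At the bubble point ψ → 0, so ΣzᵢKᵢ = 1 with Kᵢ = Pᵢˢᵃᵗ/P ⇒ P = ΣzᵢPᵢˢᵃᵗ.
P = 0.479·343.4 + 0.106·269.4 + 0.415·140.2 = 251.228 kPa
yᵢ = zᵢPᵢˢᵃᵗ/P ⇒ y_3 = 0.415·140.2/251.228 = 0.232

Pbub = 251.228 kPa, y_3 = 0.232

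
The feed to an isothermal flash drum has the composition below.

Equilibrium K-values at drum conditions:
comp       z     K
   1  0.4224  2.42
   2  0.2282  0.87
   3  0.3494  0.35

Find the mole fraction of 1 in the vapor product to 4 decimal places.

Rachford–Rice: g(ψ) = Σ zᵢ(Kᵢ−1)/(1+ψ(Kᵢ−1)) = 0.
Feasibility: ΣzᵢKᵢ = 1.3430, Σzᵢ/Kᵢ = 1.4351 — both > 1, two phases present.
Iterate (Newton) starting at ψ = 0.5:
  ψ = 0.5000: g = -0.01742, g' = -0.6197 → ψ = 0.4719
  ψ = 0.4719: g = -0.00004, g' = -0.6169 → ψ = 0.4718
Converged at ψ = 0.4718.
Compositions from xᵢ = zᵢ/(1+ψ(Kᵢ−1)), yᵢ = Kᵢxᵢ:
  1: x = 0.2529, y = 0.6121
  2: x = 0.2431, y = 0.2115
  3: x = 0.5040, y = 0.1764

y_1 = 0.6121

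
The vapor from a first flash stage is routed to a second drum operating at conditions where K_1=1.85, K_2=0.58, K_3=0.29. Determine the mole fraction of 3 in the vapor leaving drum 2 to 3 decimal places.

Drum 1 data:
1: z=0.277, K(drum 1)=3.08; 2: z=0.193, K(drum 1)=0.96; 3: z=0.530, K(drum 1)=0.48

Drum 1:
Newton–Raphson from ψ₁ = 0.5:
  ψ₁ = 0.500: g = -0.0979, g' = -0.550 → ψ₁ = 0.322
  ψ₁ = 0.322: g = 0.0062, g' = -0.637 → ψ₁ = 0.332
Converged at ψ₁ = 0.332.
Drum-1 compositions:
  1: x = 0.164, y = 0.505
  2: x = 0.196, y = 0.188
  3: x = 0.641, y = 0.307
Drum-2 feed = drum-1 vapor: z₂ = (0.5048, 0.1878, 0.3074).
Drum 2:
Newton–Raphson from ψ₂ = 0.5:
  ψ₂ = 0.500: g = -0.1372, g' = -0.605 → ψ₂ = 0.273
  ψ₂ = 0.273: g = -0.0118, g' = -0.521 → ψ₂ = 0.251
Converged at ψ₂ = 0.251.
  1: x = 0.416, y = 0.770
  2: x = 0.210, y = 0.122
  3: x = 0.374, y = 0.108

y_3 (drum 2) = 0.108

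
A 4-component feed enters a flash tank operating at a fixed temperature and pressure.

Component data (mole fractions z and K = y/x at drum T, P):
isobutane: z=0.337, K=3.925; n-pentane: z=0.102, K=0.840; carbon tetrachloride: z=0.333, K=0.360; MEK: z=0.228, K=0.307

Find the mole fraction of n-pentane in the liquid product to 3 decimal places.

Material balance + equilibrium reduce to Σ zᵢ(Kᵢ−1)/(1+β(Kᵢ−1)) = 0.
Feasibility: ΣzᵢKᵢ = 1.598, Σzᵢ/Kᵢ = 1.875 — both > 1, two phases present.
Newton iteration, β⁰ = 0.42:
  β = 0.420: g = -0.0895, g' = -1.057 → β = 0.335
  β = 0.335: g = 0.0032, g' = -1.145 → β = 0.338
Converged at β = 0.338.
Compositions from xᵢ = zᵢ/(1+β(Kᵢ−1)), yᵢ = Kᵢxᵢ:
  isobutane: x = 0.169, y = 0.665
  n-pentane: x = 0.108, y = 0.091
  carbon tetrachloride: x = 0.425, y = 0.153
  MEK: x = 0.298, y = 0.091

x_n-pentane = 0.108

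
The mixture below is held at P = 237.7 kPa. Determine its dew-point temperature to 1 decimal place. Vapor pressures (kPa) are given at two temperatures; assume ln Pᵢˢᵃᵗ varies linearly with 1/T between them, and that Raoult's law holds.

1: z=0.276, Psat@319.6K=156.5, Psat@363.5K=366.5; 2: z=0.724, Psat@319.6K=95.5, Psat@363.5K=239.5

T = 357.6 K

Dew-point temperature: Σzᵢ·P/Pᵢˢᵃᵗ(T) = 1. Interpolate ln Pᵢˢᵃᵗ = aᵢ + bᵢ/T.
  T = 319.6 K: ΣzᵢP/Pᵢˢᵃᵗ = 2.2212
  T = 363.5 K: ΣzᵢP/Pᵢˢᵃᵗ = 0.8976
  T = 341.6 K: ΣzᵢP/Pᵢˢᵃᵗ = 1.3699
  T = 352.6 K: ΣzᵢP/Pᵢˢᵃᵗ = 1.1005
  T = 358.1 K: ΣzᵢP/Pᵢˢᵃᵗ = 0.9914
  T = 355.4 K: ΣzᵢP/Pᵢˢᵃᵗ = 1.0431
  T = 356.8 K: ΣzᵢP/Pᵢˢᵃᵗ = 1.0159
Interpolating between 356.8 K and 358.1 K gives T ≈ 357.6 K.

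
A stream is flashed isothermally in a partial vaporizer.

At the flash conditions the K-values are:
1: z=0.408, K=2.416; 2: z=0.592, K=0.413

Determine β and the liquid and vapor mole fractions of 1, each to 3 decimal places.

Let β = V/F and solve Σ zᵢ(Kᵢ−1)/(1+β(Kᵢ−1)) = 0.
Feasibility: ΣzᵢKᵢ = 1.230, Σzᵢ/Kᵢ = 1.602 — both > 1, two phases present.
Iterate (Newton) starting at β = 0.5:
  β = 0.500: g = -0.1536, g' = -0.689 → β = 0.277
Converged at β = 0.277.
Compositions from xᵢ = zᵢ/(1+β(Kᵢ−1)), yᵢ = Kᵢxᵢ:
  1: x = 0.293, y = 0.708
  2: x = 0.707, y = 0.292

β = 0.277, x_1 = 0.293, y_1 = 0.708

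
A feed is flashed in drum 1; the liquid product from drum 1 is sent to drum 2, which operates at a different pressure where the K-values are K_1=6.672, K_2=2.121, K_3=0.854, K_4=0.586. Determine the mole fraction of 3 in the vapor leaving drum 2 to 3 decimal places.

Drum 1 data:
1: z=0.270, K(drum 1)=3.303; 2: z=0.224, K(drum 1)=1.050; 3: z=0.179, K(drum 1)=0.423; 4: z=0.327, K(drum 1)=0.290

Drum 1:
Rachford–Rice: g(ψ₁) = Σ zᵢ(Kᵢ−1)/(1+ψ₁(Kᵢ−1)) = 0.
Check two-phase: ΣzᵢKᵢ = 1.298 > 1 and Σzᵢ/Kᵢ = 1.846 > 1, so g(0) = 0.298 > 0 and g(1) = -0.846 < 0.
Newton iteration, ψ₁⁰ = 0.5:
  ψ₁ = 0.500: g = -0.2052, g' = -0.824 → ψ₁ = 0.251
  ψ₁ = 0.251: g = 0.0018, g' = -0.901 → ψ₁ = 0.253
Converged at ψ₁ = 0.253.
Drum-1 compositions:
  1: x = 0.171, y = 0.563
  2: x = 0.221, y = 0.232
  3: x = 0.210, y = 0.089
  4: x = 0.399, y = 0.116
Drum-2 feed = drum-1 liquid: z₂ = (0.1706, 0.2212, 0.2096, 0.3986).
Drum 2:
Rachford–Rice: g(ψ₂) = Σ zᵢ(Kᵢ−1)/(1+ψ₂(Kᵢ−1)) = 0.
Check two-phase: ΣzᵢKᵢ = 2.020 > 1 and Σzᵢ/Kᵢ = 1.056 > 1, so g(0) = 1.020 > 0 and g(1) = -0.056 < 0.
Newton–Raphson from ψ₂ = 0.5:
  ψ₂ = 0.500: g = 0.1700, g' = -0.601 → ψ₂ = 0.783
  ψ₂ = 0.783: g = 0.0312, g' = -0.420 → ψ₂ = 0.857
  ψ₂ = 0.857: g = 0.0007, g' = -0.402 → ψ₂ = 0.859
Converged at ψ₂ = 0.859.
  1: x = 0.029, y = 0.194
  2: x = 0.113, y = 0.239
  3: x = 0.240, y = 0.205
  4: x = 0.619, y = 0.363

y_3 (drum 2) = 0.205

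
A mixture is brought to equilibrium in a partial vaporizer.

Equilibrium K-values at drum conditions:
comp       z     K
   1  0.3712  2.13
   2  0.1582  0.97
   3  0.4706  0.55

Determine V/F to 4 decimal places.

V/F = 0.4716

Newton iteration, V/F⁰ = 0.5:
  V/F = 0.5000: g = -0.01005, g' = -0.3523 → V/F = 0.4715
  V/F = 0.4715: g = 0.00004, g' = -0.3554 → V/F = 0.4716
Converged at V/F = 0.4716.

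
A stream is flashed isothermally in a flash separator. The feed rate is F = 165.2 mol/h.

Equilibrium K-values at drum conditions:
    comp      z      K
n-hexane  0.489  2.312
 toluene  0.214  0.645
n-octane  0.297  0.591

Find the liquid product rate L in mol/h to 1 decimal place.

Rachford–Rice: g(V/F) = Σ zᵢ(Kᵢ−1)/(1+V/F(Kᵢ−1)) = 0.
g(0) = ΣzᵢKᵢ − 1 = 0.444 and g(1) = 1 − Σzᵢ/Kᵢ = -0.046, so a root lies in (0, 1).
Iterate (Newton) starting at V/F = 0.5:
  V/F = 0.500: g = 0.1424, g' = -0.425 → V/F = 0.835
  V/F = 0.835: g = 0.0138, g' = -0.361 → V/F = 0.873
Converged at V/F = 0.873.
Then V = V/F·F = 0.8731·165.2 = 144.2 mol/h and L = F − V = 21.0 mol/h.

L = 21.0 mol/h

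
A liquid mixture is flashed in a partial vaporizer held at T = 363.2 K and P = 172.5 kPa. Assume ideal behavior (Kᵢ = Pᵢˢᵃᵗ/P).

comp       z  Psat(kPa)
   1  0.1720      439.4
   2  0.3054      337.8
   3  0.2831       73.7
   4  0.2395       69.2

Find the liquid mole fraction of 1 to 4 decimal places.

Raoult's law: Kᵢ = Pᵢˢᵃᵗ/P = Pᵢˢᵃᵗ/172.5.
  K_1 = 439.4/172.5 = 2.547246, K_2 = 337.8/172.5 = 1.958261, K_3 = 73.7/172.5 = 0.427246, K_4 = 69.2/172.5 = 0.401159
Let β = V/F and solve Σ zᵢ(Kᵢ−1)/(1+β(Kᵢ−1)) = 0.
Check two-phase: ΣzᵢKᵢ = 1.2532 > 1 and Σzᵢ/Kᵢ = 1.4831 > 1, so g(0) = 0.2532 > 0 and g(1) = -0.4831 < 0.
Newton–Raphson from β = 0.5:
  β = 0.5000: g = -0.08403, g' = -0.6164 → β = 0.3637
  β = 0.3637: g = -0.00084, g' = -0.6114 → β = 0.3623
Converged at β = 0.3623.
Compositions from xᵢ = zᵢ/(1+β(Kᵢ−1)), yᵢ = Kᵢxᵢ:
  1: x = 0.1102, y = 0.2807
  2: x = 0.2267, y = 0.4439
  3: x = 0.3572, y = 0.1526
  4: x = 0.3059, y = 0.1227

x_1 = 0.1102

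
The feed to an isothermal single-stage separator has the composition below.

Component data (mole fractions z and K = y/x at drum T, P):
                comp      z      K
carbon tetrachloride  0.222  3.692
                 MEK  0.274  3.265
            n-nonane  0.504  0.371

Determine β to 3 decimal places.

Iterate (Newton) starting at β = 0.5:
  β = 0.500: g = 0.0833, g' = -1.026 → β = 0.581
  β = 0.581: g = 0.0012, g' = -1.002 → β = 0.582
Converged at β = 0.582.

β = 0.582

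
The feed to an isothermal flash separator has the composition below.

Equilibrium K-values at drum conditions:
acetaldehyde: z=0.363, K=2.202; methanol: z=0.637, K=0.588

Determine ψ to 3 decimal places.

ψ = 0.351

Rachford–Rice: g(ψ) = Σ zᵢ(Kᵢ−1)/(1+ψ(Kᵢ−1)) = 0.
g(0) = ΣzᵢKᵢ − 1 = 0.174 and g(1) = 1 − Σzᵢ/Kᵢ = -0.248, so a root lies in (0, 1).
Binary case is linear: z₁(K₁−1)(1+ψ(K₂−1)) + z₂(K₂−1)(1+ψ(K₁−1)) = 0
⇒ ψ = [z₁(K₁−1)+z₂(K₂−1)] / [−(K₁−1)(K₂−1)] = 0.1739/0.4952 = 0.351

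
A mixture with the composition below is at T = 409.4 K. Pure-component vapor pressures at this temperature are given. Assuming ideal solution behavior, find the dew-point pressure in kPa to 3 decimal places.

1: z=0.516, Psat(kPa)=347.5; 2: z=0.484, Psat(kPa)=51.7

Pdew = 92.195 kPa

At the dew point ψ → 1, so Σzᵢ/Kᵢ = 1 with Kᵢ = Pᵢˢᵃᵗ/P ⇒ 1/P = Σzᵢ/Pᵢˢᵃᵗ.
1/P = 0.516/347.5 + 0.484/51.7 = 0.010847 ⇒ P = 92.195 kPa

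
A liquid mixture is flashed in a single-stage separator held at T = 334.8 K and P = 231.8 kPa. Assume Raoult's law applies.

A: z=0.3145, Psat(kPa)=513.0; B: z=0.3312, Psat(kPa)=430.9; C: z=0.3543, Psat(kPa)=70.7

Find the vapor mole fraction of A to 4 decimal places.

y_A = 0.4081

Raoult's law: Kᵢ = Pᵢˢᵃᵗ/P = Pᵢˢᵃᵗ/231.8.
  K_A = 513.0/231.8 = 2.213115, K_B = 430.9/231.8 = 1.858930, K_C = 70.7/231.8 = 0.305004
Material balance + equilibrium reduce to Σ zᵢ(Kᵢ−1)/(1+ψ(Kᵢ−1)) = 0.
Feasibility: ΣzᵢKᵢ = 1.4198, Σzᵢ/Kᵢ = 1.4819 — both > 1, two phases present.
Newton iteration, ψ⁰ = 0.55:
  ψ = 0.5500: g = 0.02344, g' = -0.7277 → ψ = 0.5822
  ψ = 0.5822: g = -0.00035, g' = -0.7504 → ψ = 0.5817
Converged at ψ = 0.5817.
Compositions from xᵢ = zᵢ/(1+ψ(Kᵢ−1)), yᵢ = Kᵢxᵢ:
  A: x = 0.1844, y = 0.4081
  B: x = 0.2208, y = 0.4105
  C: x = 0.5948, y = 0.1814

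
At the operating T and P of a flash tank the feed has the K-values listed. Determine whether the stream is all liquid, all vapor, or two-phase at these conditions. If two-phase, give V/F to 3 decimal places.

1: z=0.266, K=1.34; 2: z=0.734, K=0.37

all liquid

ΣzᵢKᵢ = 0.628; Σzᵢ/Kᵢ = 2.182.
Since ΣzᵢKᵢ < 1 the mixture is below its bubble point — single liquid phase.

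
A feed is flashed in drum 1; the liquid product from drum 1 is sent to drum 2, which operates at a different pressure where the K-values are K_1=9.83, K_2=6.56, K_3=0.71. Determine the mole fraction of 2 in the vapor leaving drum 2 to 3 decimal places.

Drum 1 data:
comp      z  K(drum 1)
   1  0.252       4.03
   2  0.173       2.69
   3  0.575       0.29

Drum 1:
Rachford–Rice: g(ψ₁) = Σ zᵢ(Kᵢ−1)/(1+ψ₁(Kᵢ−1)) = 0.
Check two-phase: ΣzᵢKᵢ = 1.648 > 1 and Σzᵢ/Kᵢ = 2.110 > 1, so g(0) = 0.648 > 0 and g(1) = -1.110 < 0.
Iterate (Newton) starting at ψ₁ = 0.36:
  ψ₁ = 0.360: g = -0.0015, g' = -1.243 → ψ₁ = 0.359
Converged at ψ₁ = 0.359.
Drum-1 compositions:
  1: x = 0.121, y = 0.487
  2: x = 0.108, y = 0.290
  3: x = 0.772, y = 0.224
Drum-2 feed = drum-1 liquid: z₂ = (0.1207, 0.1077, 0.7716).
Drum 2:
Material balance + equilibrium reduce to Σ zᵢ(Kᵢ−1)/(1+ψ₂(Kᵢ−1)) = 0.
g(0) = ΣzᵢKᵢ − 1 = 1.441 and g(1) = 1 − Σzᵢ/Kᵢ = -0.115, so a root lies in (0, 1).
Newton iteration, ψ₂⁰ = 0.67:
  ψ₂ = 0.670: g = 0.0031, g' = -0.446 → ψ₂ = 0.677
Converged at ψ₂ = 0.677.
  1: x = 0.017, y = 0.170
  2: x = 0.023, y = 0.148
  3: x = 0.960, y = 0.682

y_2 (drum 2) = 0.148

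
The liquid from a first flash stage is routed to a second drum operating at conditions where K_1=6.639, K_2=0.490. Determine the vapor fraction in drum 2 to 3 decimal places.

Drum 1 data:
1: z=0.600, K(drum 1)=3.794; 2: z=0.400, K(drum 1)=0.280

V/F (drum 2) = 0.261

Drum 1:
Rachford–Rice: g(ψ₁) = Σ zᵢ(Kᵢ−1)/(1+ψ₁(Kᵢ−1)) = 0.
Check two-phase: ΣzᵢKᵢ = 2.388 > 1 and Σzᵢ/Kᵢ = 1.587 > 1, so g(0) = 1.388 > 0 and g(1) = -0.587 < 0.
Binary case is linear: z₁(K₁−1)(1+ψ₁(K₂−1)) + z₂(K₂−1)(1+ψ₁(K₁−1)) = 0
⇒ ψ₁ = [z₁(K₁−1)+z₂(K₂−1)] / [−(K₁−1)(K₂−1)] = 1.3884/2.0117 = 0.690
Drum-1 compositions:
  1: x = 0.205, y = 0.777
  2: x = 0.795, y = 0.223
Drum-2 feed = drum-1 liquid: z₂ = (0.2049, 0.7951).
Drum 2:
Let ψ₂ = V/F and solve Σ zᵢ(Kᵢ−1)/(1+ψ₂(Kᵢ−1)) = 0.
Feasibility: ΣzᵢKᵢ = 1.750, Σzᵢ/Kᵢ = 1.654 — both > 1, two phases present.
Binary case is linear: z₁(K₁−1)(1+ψ₂(K₂−1)) + z₂(K₂−1)(1+ψ₂(K₁−1)) = 0
⇒ ψ₂ = [z₁(K₁−1)+z₂(K₂−1)] / [−(K₁−1)(K₂−1)] = 0.7499/2.8759 = 0.261
  1: x = 0.083, y = 0.551
  2: x = 0.917, y = 0.449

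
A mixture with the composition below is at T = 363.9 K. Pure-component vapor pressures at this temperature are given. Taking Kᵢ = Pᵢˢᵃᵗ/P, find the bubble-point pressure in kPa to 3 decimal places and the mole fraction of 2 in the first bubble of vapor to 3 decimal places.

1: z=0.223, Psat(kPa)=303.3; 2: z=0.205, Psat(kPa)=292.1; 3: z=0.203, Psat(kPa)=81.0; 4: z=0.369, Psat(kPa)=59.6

Pbub = 165.952 kPa, y_2 = 0.361

At the bubble point ψ → 0, so ΣzᵢKᵢ = 1 with Kᵢ = Pᵢˢᵃᵗ/P ⇒ P = ΣzᵢPᵢˢᵃᵗ.
P = 0.223·303.3 + 0.205·292.1 + 0.203·81.0 + 0.369·59.6 = 165.952 kPa
yᵢ = zᵢPᵢˢᵃᵗ/P ⇒ y_2 = 0.205·292.1/165.952 = 0.361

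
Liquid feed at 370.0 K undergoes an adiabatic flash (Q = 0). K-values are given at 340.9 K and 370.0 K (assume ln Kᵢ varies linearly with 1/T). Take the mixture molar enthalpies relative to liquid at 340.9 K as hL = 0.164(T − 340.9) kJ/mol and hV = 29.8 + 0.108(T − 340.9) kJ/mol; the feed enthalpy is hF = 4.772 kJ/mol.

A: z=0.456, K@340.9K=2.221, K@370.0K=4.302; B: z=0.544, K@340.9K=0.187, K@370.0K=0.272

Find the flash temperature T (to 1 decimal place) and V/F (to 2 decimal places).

Adiabatic flash: solve Rachford–Rice at each trial T, then check hF = ψ·hV(T) + (1−ψ)·hL(T).
  T = 340.9 K: K = (2.221, 0.187), RR gives ψ = 0.115, H_out = 3.437 kJ/mol
  T = 370.0 K: K = (4.302, 0.272), RR gives ψ = 0.462, H_out = 17.777 kJ/mol
  T = 355.4 K: K = (3.130, 0.227), RR gives ψ = 0.335, H_out = 12.076 kJ/mol
  T = 348.1 K: K = (2.643, 0.206), RR gives ψ = 0.243, H_out = 8.337 kJ/mol
  T = 344.5 K: K = (2.425, 0.197), RR gives ψ = 0.186, H_out = 6.089 kJ/mol
  T = 342.7 K: K = (2.321, 0.192), RR gives ψ = 0.152, H_out = 4.823 kJ/mol
Linear interpolation between T = 340.9 (H_out = 3.437) and T = 342.7 (H_out = 4.823) on hF = 4.772 gives T ≈ 342.6 K, at which ψ = 0.15.

T = 342.6 K, V/F = 0.15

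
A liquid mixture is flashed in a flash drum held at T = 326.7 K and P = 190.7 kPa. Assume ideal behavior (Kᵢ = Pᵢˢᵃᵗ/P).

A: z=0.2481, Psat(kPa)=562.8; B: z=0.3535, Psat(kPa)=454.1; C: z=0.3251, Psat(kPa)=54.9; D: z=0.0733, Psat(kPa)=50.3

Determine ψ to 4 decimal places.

ψ = 0.5894

Raoult's law: Kᵢ = Pᵢˢᵃᵗ/P = Pᵢˢᵃᵗ/190.7.
  K_A = 562.8/190.7 = 2.951232, K_B = 454.1/190.7 = 2.381227, K_C = 54.9/190.7 = 0.287887, K_D = 50.3/190.7 = 0.263765
Iterate (Newton) starting at ψ = 0.5:
  ψ = 0.5000: g = 0.08893, g' = -0.9751 → ψ = 0.5912
  ψ = 0.5912: g = -0.00183, g' = -1.0244 → ψ = 0.5894
Converged at ψ = 0.5894.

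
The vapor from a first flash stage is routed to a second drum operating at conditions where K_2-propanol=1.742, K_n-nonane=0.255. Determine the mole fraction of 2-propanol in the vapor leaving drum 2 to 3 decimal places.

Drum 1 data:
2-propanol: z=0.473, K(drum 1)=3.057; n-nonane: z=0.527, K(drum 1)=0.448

Drum 1:
Let ψ₁ = V/F and solve Σ zᵢ(Kᵢ−1)/(1+ψ₁(Kᵢ−1)) = 0.
Check two-phase: ΣzᵢKᵢ = 1.682 > 1 and Σzᵢ/Kᵢ = 1.331 > 1, so g(0) = 0.682 > 0 and g(1) = -0.331 < 0.
Binary case is linear: z₁(K₁−1)(1+ψ₁(K₂−1)) + z₂(K₂−1)(1+ψ₁(K₁−1)) = 0
⇒ ψ₁ = [z₁(K₁−1)+z₂(K₂−1)] / [−(K₁−1)(K₂−1)] = 0.6821/1.1355 = 0.601
Drum-1 compositions:
  2-propanol: x = 0.212, y = 0.647
  n-nonane: x = 0.788, y = 0.353
Drum-2 feed = drum-1 vapor: z₂ = (0.6468, 0.3532).
Drum 2:
Let ψ₂ = V/F and solve Σ zᵢ(Kᵢ−1)/(1+ψ₂(Kᵢ−1)) = 0.
Feasibility: ΣzᵢKᵢ = 1.217, Σzᵢ/Kᵢ = 1.756 — both > 1, two phases present.
Iterate (Newton) starting at ψ₂ = 0.5:
  ψ₂ = 0.500: g = -0.0693, g' = -0.687 → ψ₂ = 0.399
  ψ₂ = 0.399: g = -0.0043, g' = -0.609 → ψ₂ = 0.392
Converged at ψ₂ = 0.392.
  2-propanol: x = 0.501, y = 0.873
  n-nonane: x = 0.499, y = 0.127

y_2-propanol (drum 2) = 0.873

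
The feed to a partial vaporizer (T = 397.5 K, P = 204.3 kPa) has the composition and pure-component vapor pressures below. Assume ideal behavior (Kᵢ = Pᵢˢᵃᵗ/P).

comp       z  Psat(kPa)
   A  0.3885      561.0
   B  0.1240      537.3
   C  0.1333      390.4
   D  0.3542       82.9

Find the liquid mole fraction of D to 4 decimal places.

Raoult's law: Kᵢ = Pᵢˢᵃᵗ/P = Pᵢˢᵃᵗ/204.3.
  K_A = 561.0/204.3 = 2.745962, K_B = 537.3/204.3 = 2.629956, K_C = 390.4/204.3 = 1.910915, K_D = 82.9/204.3 = 0.405776
Material balance + equilibrium reduce to Σ zᵢ(Kᵢ−1)/(1+ψ(Kᵢ−1)) = 0.
Check two-phase: ΣzᵢKᵢ = 1.7914 > 1 and Σzᵢ/Kᵢ = 1.1313 > 1, so g(0) = 0.7914 > 0 and g(1) = -0.1313 < 0.
Newton–Raphson from ψ = 0.61:
  ψ = 0.6100: g = 0.17773, g' = -0.7140 → ψ = 0.8589
  ψ = 0.8589: g = -0.00619, g' = -0.8033 → ψ = 0.8512
Converged at ψ = 0.8512.
Compositions from xᵢ = zᵢ/(1+ψ(Kᵢ−1)), yᵢ = Kᵢxᵢ:
  A: x = 0.1563, y = 0.4291
  B: x = 0.0519, y = 0.1366
  C: x = 0.0751, y = 0.1435
  D: x = 0.7167, y = 0.2908

x_D = 0.7167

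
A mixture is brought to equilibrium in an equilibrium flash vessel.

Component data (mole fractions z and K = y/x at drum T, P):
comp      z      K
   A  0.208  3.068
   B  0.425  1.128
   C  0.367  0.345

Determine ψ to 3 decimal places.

Material balance + equilibrium reduce to Σ zᵢ(Kᵢ−1)/(1+ψ(Kᵢ−1)) = 0.
g(0) = ΣzᵢKᵢ − 1 = 0.244 and g(1) = 1 − Σzᵢ/Kᵢ = -0.508, so a root lies in (0, 1).
Newton–Raphson from ψ = 0.39:
  ψ = 0.390: g = -0.0329, g' = -0.563 → ψ = 0.331
  ψ = 0.331: g = 0.0003, g' = -0.576 → ψ = 0.332
Converged at ψ = 0.332.

ψ = 0.332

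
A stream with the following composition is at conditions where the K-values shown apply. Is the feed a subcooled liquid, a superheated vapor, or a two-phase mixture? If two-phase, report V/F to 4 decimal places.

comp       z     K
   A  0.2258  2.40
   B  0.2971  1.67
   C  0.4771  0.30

two-phase, V/F = 0.2498

ΣzᵢKᵢ = 1.1812; Σzᵢ/Kᵢ = 1.8623.
Both exceed 1, so a two-phase solution exists.
Material balance + equilibrium reduce to Σ zᵢ(Kᵢ−1)/(1+ψ(Kᵢ−1)) = 0.
Newton iteration, ψ⁰ = 0.56:
  ψ = 0.5600: g = -0.22735, g' = -0.8420 → ψ = 0.2900
  ψ = 0.2900: g = -0.02752, g' = -0.6854 → ψ = 0.2498
Converged at ψ = 0.2498.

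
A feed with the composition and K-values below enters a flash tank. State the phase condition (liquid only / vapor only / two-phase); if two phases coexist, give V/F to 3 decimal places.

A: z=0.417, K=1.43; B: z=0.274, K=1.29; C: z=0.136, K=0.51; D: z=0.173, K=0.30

ΣzᵢKᵢ = 1.071; Σzᵢ/Kᵢ = 1.347.
Both exceed 1, so a two-phase solution exists.
Rachford–Rice: g(ψ) = Σ zᵢ(Kᵢ−1)/(1+ψ(Kᵢ−1)) = 0.
Newton–Raphson from ψ = 0.43:
  ψ = 0.430: g = -0.0357, g' = -0.299 → ψ = 0.311
  ψ = 0.311: g = -0.0023, g' = -0.263 → ψ = 0.302
Converged at ψ = 0.302.

two-phase, V/F = 0.302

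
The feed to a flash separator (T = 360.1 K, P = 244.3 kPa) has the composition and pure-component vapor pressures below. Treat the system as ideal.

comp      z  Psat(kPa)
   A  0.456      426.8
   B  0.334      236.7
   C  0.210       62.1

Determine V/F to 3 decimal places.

Raoult's law: Kᵢ = Pᵢˢᵃᵗ/P = Pᵢˢᵃᵗ/244.3.
  K_A = 426.8/244.3 = 1.74703, K_B = 236.7/244.3 = 0.96889, K_C = 62.1/244.3 = 0.25420
Iterate (Newton) starting at V/F = 0.5:
  V/F = 0.500: g = -0.0123, g' = -0.432 → V/F = 0.472
  V/F = 0.472: g = -0.0002, g' = -0.417 → V/F = 0.471
Converged at V/F = 0.471.

V/F = 0.471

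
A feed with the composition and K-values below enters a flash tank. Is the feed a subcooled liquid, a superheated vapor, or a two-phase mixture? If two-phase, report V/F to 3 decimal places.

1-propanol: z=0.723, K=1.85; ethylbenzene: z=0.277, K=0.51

ΣzᵢKᵢ = 1.479; Σzᵢ/Kᵢ = 0.934.
Since Σzᵢ/Kᵢ < 1 the mixture is above its dew point — single vapor phase.

superheated vapor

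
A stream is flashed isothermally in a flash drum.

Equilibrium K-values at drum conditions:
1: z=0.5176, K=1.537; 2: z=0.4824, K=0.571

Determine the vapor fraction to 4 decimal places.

ψ = 0.3082

Rachford–Rice: g(ψ) = Σ zᵢ(Kᵢ−1)/(1+ψ(Kᵢ−1)) = 0.
Feasibility: ΣzᵢKᵢ = 1.0710, Σzᵢ/Kᵢ = 1.1816 — both > 1, two phases present.
Binary case is linear: z₁(K₁−1)(1+ψ(K₂−1)) + z₂(K₂−1)(1+ψ(K₁−1)) = 0
⇒ ψ = [z₁(K₁−1)+z₂(K₂−1)] / [−(K₁−1)(K₂−1)] = 0.07100/0.23037 = 0.3082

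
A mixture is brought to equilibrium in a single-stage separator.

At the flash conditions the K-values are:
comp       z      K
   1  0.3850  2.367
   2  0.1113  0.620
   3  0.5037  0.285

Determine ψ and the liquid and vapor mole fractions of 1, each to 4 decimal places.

Newton iteration, ψ⁰ = 0.5:
  ψ = 0.5000: g = -0.30013, g' = -0.9021 → ψ = 0.1673
  ψ = 0.1673: g = -0.02592, g' = -0.8271 → ψ = 0.1360
  ψ = 0.1360: g = 0.00027, g' = -0.8454 → ψ = 0.1363
Converged at ψ = 0.1363.
Compositions from xᵢ = zᵢ/(1+ψ(Kᵢ−1)), yᵢ = Kᵢxᵢ:
  1: x = 0.3245, y = 0.7682
  2: x = 0.1174, y = 0.0728
  3: x = 0.5581, y = 0.1591

ψ = 0.1363, x_1 = 0.3245, y_1 = 0.7682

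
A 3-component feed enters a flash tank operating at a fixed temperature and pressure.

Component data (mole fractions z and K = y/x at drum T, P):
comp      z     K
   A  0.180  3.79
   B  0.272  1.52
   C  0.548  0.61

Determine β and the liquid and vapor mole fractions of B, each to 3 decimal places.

Material balance + equilibrium reduce to Σ zᵢ(Kᵢ−1)/(1+β(Kᵢ−1)) = 0.
g(0) = ΣzᵢKᵢ − 1 = 0.430 and g(1) = 1 − Σzᵢ/Kᵢ = -0.125, so a root lies in (0, 1).
Iterate (Newton) starting at β = 0.5:
  β = 0.500: g = 0.0565, g' = -0.419 → β = 0.635
  β = 0.635: g = 0.0036, g' = -0.371 → β = 0.644
Converged at β = 0.644.
Compositions from xᵢ = zᵢ/(1+β(Kᵢ−1)), yᵢ = Kᵢxᵢ:
  A: x = 0.064, y = 0.244
  B: x = 0.204, y = 0.310
  C: x = 0.732, y = 0.446

β = 0.644, x_B = 0.204, y_B = 0.310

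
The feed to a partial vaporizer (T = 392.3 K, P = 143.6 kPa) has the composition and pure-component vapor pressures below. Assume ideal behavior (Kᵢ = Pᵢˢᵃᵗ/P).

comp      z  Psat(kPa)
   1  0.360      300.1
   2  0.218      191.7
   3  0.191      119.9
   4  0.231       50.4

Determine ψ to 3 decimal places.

Raoult's law: Kᵢ = Pᵢˢᵃᵗ/P = Pᵢˢᵃᵗ/143.6.
  K_1 = 300.1/143.6 = 2.08983, K_2 = 191.7/143.6 = 1.33496, K_3 = 119.9/143.6 = 0.83496, K_4 = 50.4/143.6 = 0.35097
Material balance + equilibrium reduce to Σ zᵢ(Kᵢ−1)/(1+ψ(Kᵢ−1)) = 0.
Check two-phase: ΣzᵢKᵢ = 1.284 > 1 and Σzᵢ/Kᵢ = 1.222 > 1, so g(0) = 0.284 > 0 and g(1) = -0.222 < 0.
Newton iteration, ψ⁰ = 0.41:
  ψ = 0.410: g = 0.0973, g' = -0.410 → ψ = 0.647
  ψ = 0.647: g = -0.0038, g' = -0.459 → ψ = 0.639
Converged at ψ = 0.639.

ψ = 0.639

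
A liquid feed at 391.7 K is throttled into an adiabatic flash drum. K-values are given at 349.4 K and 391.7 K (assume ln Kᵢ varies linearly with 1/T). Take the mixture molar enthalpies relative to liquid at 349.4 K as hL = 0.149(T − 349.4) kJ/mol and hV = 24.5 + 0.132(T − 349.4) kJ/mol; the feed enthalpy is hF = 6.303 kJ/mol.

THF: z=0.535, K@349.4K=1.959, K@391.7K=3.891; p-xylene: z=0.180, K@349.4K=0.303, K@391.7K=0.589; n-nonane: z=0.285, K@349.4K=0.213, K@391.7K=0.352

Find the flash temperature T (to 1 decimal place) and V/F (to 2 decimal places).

T = 350.6 K, V/F = 0.25

Adiabatic flash: solve Rachford–Rice at each trial T, then check hF = ψ·hV(T) + (1−ψ)·hL(T).
  T = 349.4 K: K = (1.959, 0.303, 0.213), RR gives ψ = 0.226, H_out = 5.535 kJ/mol
  T = 391.7 K: K = (3.891, 0.589, 0.352), RR gives ψ = 0.773, H_out = 24.678 kJ/mol
  T = 370.5 K: K = (2.813, 0.430, 0.278), RR gives ψ = 0.545, H_out = 16.291 kJ/mol
  T = 359.9 K: K = (2.358, 0.363, 0.244), RR gives ψ = 0.409, H_out = 11.512 kJ/mol
  T = 354.6 K: K = (2.150, 0.332, 0.228), RR gives ψ = 0.326, H_out = 8.726 kJ/mol
  T = 352.0 K: K = (2.053, 0.317, 0.220), RR gives ψ = 0.279, H_out = 7.201 kJ/mol
  T = 350.7 K: K = (2.006, 0.310, 0.217), RR gives ψ = 0.253, H_out = 6.388 kJ/mol
Linear interpolation between T = 349.4 (H_out = 5.535) and T = 350.7 (H_out = 6.388) on hF = 6.303 gives T ≈ 350.6 K, at which ψ = 0.25.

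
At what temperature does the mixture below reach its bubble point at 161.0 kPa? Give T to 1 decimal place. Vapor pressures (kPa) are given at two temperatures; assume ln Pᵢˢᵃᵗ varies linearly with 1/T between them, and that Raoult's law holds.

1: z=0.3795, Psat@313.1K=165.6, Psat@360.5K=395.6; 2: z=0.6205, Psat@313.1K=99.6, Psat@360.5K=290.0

Bubble-point temperature: ΣzᵢPᵢˢᵃᵗ(T) = P. Interpolate ln Pᵢˢᵃᵗ = aᵢ + bᵢ/T.
  T = 313.1 K: ΣzᵢPᵢˢᵃᵗ = 124.65 kPa
  T = 360.5 K: ΣzᵢPᵢˢᵃᵗ = 330.08 kPa
  T = 336.8 K: ΣzᵢPᵢˢᵃᵗ = 209.65 kPa
  T = 325.0 K: ΣzᵢPᵢˢᵃᵗ = 163.32 kPa
  T = 319.1 K: ΣzᵢPᵢˢᵃᵗ = 143.19 kPa
  T = 322.1 K: ΣzᵢPᵢˢᵃᵗ = 153.18 kPa
Interpolating between 322.1 K and 325.0 K gives T ≈ 324.3 K.

T = 324.3 K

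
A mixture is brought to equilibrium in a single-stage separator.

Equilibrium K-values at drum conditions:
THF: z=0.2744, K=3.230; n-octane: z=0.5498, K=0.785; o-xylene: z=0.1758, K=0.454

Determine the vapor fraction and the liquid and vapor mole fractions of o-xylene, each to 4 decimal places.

ψ = 0.5587, x_o-xylene = 0.2530, y_o-xylene = 0.1148

Rachford–Rice: g(ψ) = Σ zᵢ(Kᵢ−1)/(1+ψ(Kᵢ−1)) = 0.
g(0) = ΣzᵢKᵢ − 1 = 0.3977 and g(1) = 1 − Σzᵢ/Kᵢ = -0.1726, so a root lies in (0, 1).
Iterate (Newton) starting at ψ = 0.5:
  ψ = 0.5000: g = 0.02484, g' = -0.4361 → ψ = 0.5570
  ψ = 0.5570: g = 0.00071, g' = -0.4125 → ψ = 0.5587
Converged at ψ = 0.5587.
Compositions from xᵢ = zᵢ/(1+ψ(Kᵢ−1)), yᵢ = Kᵢxᵢ:
  THF: x = 0.1222, y = 0.3946
  n-octane: x = 0.6249, y = 0.4905
  o-xylene: x = 0.2530, y = 0.1148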